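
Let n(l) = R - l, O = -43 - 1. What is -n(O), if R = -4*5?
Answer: -24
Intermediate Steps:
R = -20
O = -44
n(l) = -20 - l
-n(O) = -(-20 - 1*(-44)) = -(-20 + 44) = -1*24 = -24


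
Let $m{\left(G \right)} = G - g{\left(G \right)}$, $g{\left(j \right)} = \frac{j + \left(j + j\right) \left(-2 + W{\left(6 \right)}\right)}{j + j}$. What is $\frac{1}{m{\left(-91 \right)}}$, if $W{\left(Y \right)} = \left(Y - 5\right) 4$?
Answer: $- \frac{2}{187} \approx -0.010695$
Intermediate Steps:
$W{\left(Y \right)} = -20 + 4 Y$ ($W{\left(Y \right)} = \left(-5 + Y\right) 4 = -20 + 4 Y$)
$g{\left(j \right)} = \frac{5}{2}$ ($g{\left(j \right)} = \frac{j + \left(j + j\right) \left(-2 + \left(-20 + 4 \cdot 6\right)\right)}{j + j} = \frac{j + 2 j \left(-2 + \left(-20 + 24\right)\right)}{2 j} = \left(j + 2 j \left(-2 + 4\right)\right) \frac{1}{2 j} = \left(j + 2 j 2\right) \frac{1}{2 j} = \left(j + 4 j\right) \frac{1}{2 j} = 5 j \frac{1}{2 j} = \frac{5}{2}$)
$m{\left(G \right)} = - \frac{5}{2} + G$ ($m{\left(G \right)} = G - \frac{5}{2} = - \frac{5}{2} + G$)
$\frac{1}{m{\left(-91 \right)}} = \frac{1}{- \frac{5}{2} - 91} = \frac{1}{- \frac{187}{2}} = - \frac{2}{187}$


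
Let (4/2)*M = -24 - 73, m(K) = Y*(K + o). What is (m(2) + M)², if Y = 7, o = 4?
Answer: 169/4 ≈ 42.250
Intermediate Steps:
m(K) = 28 + 7*K (m(K) = 7*(K + 4) = 7*(4 + K) = 28 + 7*K)
M = -97/2 (M = (-24 - 73)/2 = (½)*(-97) = -97/2 ≈ -48.500)
(m(2) + M)² = ((28 + 7*2) - 97/2)² = ((28 + 14) - 97/2)² = (42 - 97/2)² = (-13/2)² = 169/4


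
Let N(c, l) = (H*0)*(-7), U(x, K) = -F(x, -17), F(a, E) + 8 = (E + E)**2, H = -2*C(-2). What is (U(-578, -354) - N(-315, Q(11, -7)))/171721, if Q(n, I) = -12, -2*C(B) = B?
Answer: -1148/171721 ≈ -0.0066853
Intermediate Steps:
C(B) = -B/2
H = -2 (H = -(-1)*(-2) = -2*1 = -2)
F(a, E) = -8 + 4*E**2 (F(a, E) = -8 + (E + E)**2 = -8 + (2*E)**2 = -8 + 4*E**2)
U(x, K) = -1148 (U(x, K) = -(-8 + 4*(-17)**2) = -(-8 + 4*289) = -(-8 + 1156) = -1*1148 = -1148)
N(c, l) = 0 (N(c, l) = -2*0*(-7) = 0*(-7) = 0)
(U(-578, -354) - N(-315, Q(11, -7)))/171721 = (-1148 - 1*0)/171721 = (-1148 + 0)*(1/171721) = -1148*1/171721 = -1148/171721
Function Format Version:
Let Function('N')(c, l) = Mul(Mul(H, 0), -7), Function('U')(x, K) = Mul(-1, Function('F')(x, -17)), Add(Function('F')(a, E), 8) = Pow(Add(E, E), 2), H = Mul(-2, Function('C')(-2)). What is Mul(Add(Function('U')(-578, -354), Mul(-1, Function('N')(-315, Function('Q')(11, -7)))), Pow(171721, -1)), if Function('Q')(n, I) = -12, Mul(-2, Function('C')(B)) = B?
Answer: Rational(-1148, 171721) ≈ -0.0066853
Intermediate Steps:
Function('C')(B) = Mul(Rational(-1, 2), B)
H = -2 (H = Mul(-2, Mul(Rational(-1, 2), -2)) = Mul(-2, 1) = -2)
Function('F')(a, E) = Add(-8, Mul(4, Pow(E, 2))) (Function('F')(a, E) = Add(-8, Pow(Add(E, E), 2)) = Add(-8, Pow(Mul(2, E), 2)) = Add(-8, Mul(4, Pow(E, 2))))
Function('U')(x, K) = -1148 (Function('U')(x, K) = Mul(-1, Add(-8, Mul(4, Pow(-17, 2)))) = Mul(-1, Add(-8, Mul(4, 289))) = Mul(-1, Add(-8, 1156)) = Mul(-1, 1148) = -1148)
Function('N')(c, l) = 0 (Function('N')(c, l) = Mul(Mul(-2, 0), -7) = Mul(0, -7) = 0)
Mul(Add(Function('U')(-578, -354), Mul(-1, Function('N')(-315, Function('Q')(11, -7)))), Pow(171721, -1)) = Mul(Add(-1148, Mul(-1, 0)), Pow(171721, -1)) = Mul(Add(-1148, 0), Rational(1, 171721)) = Mul(-1148, Rational(1, 171721)) = Rational(-1148, 171721)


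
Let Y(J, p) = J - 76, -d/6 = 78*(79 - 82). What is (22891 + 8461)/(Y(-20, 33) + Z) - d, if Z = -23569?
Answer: -33257012/23665 ≈ -1405.3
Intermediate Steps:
d = 1404 (d = -468*(79 - 82) = -468*(-3) = -6*(-234) = 1404)
Y(J, p) = -76 + J
(22891 + 8461)/(Y(-20, 33) + Z) - d = (22891 + 8461)/((-76 - 20) - 23569) - 1*1404 = 31352/(-96 - 23569) - 1404 = 31352/(-23665) - 1404 = 31352*(-1/23665) - 1404 = -31352/23665 - 1404 = -33257012/23665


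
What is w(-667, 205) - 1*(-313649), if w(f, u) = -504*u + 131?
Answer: 210460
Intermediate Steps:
w(f, u) = 131 - 504*u
w(-667, 205) - 1*(-313649) = (131 - 504*205) - 1*(-313649) = (131 - 103320) + 313649 = -103189 + 313649 = 210460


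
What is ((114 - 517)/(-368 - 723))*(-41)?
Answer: -16523/1091 ≈ -15.145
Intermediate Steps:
((114 - 517)/(-368 - 723))*(-41) = -403/(-1091)*(-41) = -403*(-1/1091)*(-41) = (403/1091)*(-41) = -16523/1091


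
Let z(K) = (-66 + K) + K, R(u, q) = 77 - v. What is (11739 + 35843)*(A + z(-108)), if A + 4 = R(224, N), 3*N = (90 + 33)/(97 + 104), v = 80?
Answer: -13751198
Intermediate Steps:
N = 41/201 (N = ((90 + 33)/(97 + 104))/3 = (123/201)/3 = (123*(1/201))/3 = (1/3)*(41/67) = 41/201 ≈ 0.20398)
R(u, q) = -3 (R(u, q) = 77 - 1*80 = 77 - 80 = -3)
A = -7 (A = -4 - 3 = -7)
z(K) = -66 + 2*K
(11739 + 35843)*(A + z(-108)) = (11739 + 35843)*(-7 + (-66 + 2*(-108))) = 47582*(-7 + (-66 - 216)) = 47582*(-7 - 282) = 47582*(-289) = -13751198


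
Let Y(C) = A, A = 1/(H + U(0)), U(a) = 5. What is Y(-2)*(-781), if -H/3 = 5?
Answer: 781/10 ≈ 78.100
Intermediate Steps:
H = -15 (H = -3*5 = -15)
A = -⅒ (A = 1/(-15 + 5) = 1/(-10) = -⅒ ≈ -0.10000)
Y(C) = -⅒
Y(-2)*(-781) = -⅒*(-781) = 781/10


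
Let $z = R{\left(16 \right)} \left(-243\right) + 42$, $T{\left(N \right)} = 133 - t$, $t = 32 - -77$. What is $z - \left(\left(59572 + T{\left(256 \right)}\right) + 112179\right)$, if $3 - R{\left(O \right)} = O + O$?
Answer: $-164686$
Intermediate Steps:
$t = 109$ ($t = 32 + 77 = 109$)
$T{\left(N \right)} = 24$ ($T{\left(N \right)} = 133 - 109 = 24$)
$R{\left(O \right)} = 3 - 2 O$ ($R{\left(O \right)} = 3 - \left(O + O\right) = 3 - 2 O$)
$z = 7089$ ($z = \left(3 - 32\right) \left(-243\right) + 42 = \left(-29\right) \left(-243\right) + 42 = 7047 + 42 = 7089$)
$z - \left(\left(59572 + T{\left(256 \right)}\right) + 112179\right) = 7089 - \left(\left(59572 + 24\right) + 112179\right) = 7089 - \left(59596 + 112179\right) = 7089 - 171775 = -164686$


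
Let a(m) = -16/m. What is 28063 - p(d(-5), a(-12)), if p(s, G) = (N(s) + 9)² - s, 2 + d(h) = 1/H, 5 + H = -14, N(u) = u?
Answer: 10112578/361 ≈ 28013.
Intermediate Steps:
H = -19 (H = -5 - 14 = -19)
d(h) = -39/19 (d(h) = -2 + 1/(-19) = -2 - 1/19 = -39/19)
p(s, G) = (9 + s)² - s (p(s, G) = (s + 9)² - s = (9 + s)² - s)
28063 - p(d(-5), a(-12)) = 28063 - ((9 - 39/19)² - 1*(-39/19)) = 28063 - ((132/19)² + 39/19) = 28063 - (17424/361 + 39/19) = 28063 - 1*18165/361 = 28063 - 18165/361 = 10112578/361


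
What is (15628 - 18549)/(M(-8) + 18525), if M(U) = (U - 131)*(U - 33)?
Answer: -2921/24224 ≈ -0.12058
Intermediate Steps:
M(U) = (-131 + U)*(-33 + U)
(15628 - 18549)/(M(-8) + 18525) = (15628 - 18549)/((4323 + (-8)² - 164*(-8)) + 18525) = -2921/((4323 + 64 + 1312) + 18525) = -2921/(5699 + 18525) = -2921/24224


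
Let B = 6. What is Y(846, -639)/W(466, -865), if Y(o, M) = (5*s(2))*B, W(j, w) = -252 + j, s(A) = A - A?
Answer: 0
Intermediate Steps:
s(A) = 0
Y(o, M) = 0 (Y(o, M) = (5*0)*6 = 0*6 = 0)
Y(846, -639)/W(466, -865) = 0/(-252 + 466) = 0/214 = 0*(1/214) = 0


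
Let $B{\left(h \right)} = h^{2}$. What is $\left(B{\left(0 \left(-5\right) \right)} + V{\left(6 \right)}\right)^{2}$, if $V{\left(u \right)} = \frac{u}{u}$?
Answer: $1$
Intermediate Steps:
$V{\left(u \right)} = 1$
$\left(B{\left(0 \left(-5\right) \right)} + V{\left(6 \right)}\right)^{2} = \left(\left(0 \left(-5\right)\right)^{2} + 1\right)^{2} = \left(0^{2} + 1\right)^{2} = \left(0 + 1\right)^{2} = 1^{2} = 1$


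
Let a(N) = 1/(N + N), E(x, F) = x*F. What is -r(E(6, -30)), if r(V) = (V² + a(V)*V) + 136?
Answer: -65073/2 ≈ -32537.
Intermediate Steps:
E(x, F) = F*x
a(N) = 1/(2*N)
r(V) = 273/2 + V² (r(V) = (V² + (1/(2*V))*V) + 136 = (V² + ½) + 136 = (½ + V²) + 136 = 273/2 + V²)
-r(E(6, -30)) = -(273/2 + (-30*6)²) = -(273/2 + (-180)²) = -(273/2 + 32400) = -1*65073/2 = -65073/2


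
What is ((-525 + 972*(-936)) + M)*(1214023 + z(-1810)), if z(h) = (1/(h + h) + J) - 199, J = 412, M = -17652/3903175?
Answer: -15617889796326125964513/14129493500 ≈ -1.1053e+12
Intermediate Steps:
M = -17652/3903175 (M = -17652*1/3903175 = -17652/3903175 ≈ -0.0045225)
z(h) = 213 + 1/(2*h) (z(h) = (1/(h + h) + 412) - 199 = (1/(2*h) + 412) - 199 = (412 + 1/(2*h)) - 199 = 213 + 1/(2*h))
((-525 + 972*(-936)) + M)*(1214023 + z(-1810)) = ((-525 + 972*(-936)) - 17652/3903175)*(1214023 + (213 + (½)/(-1810))) = ((-525 - 909792) - 17652/3903175)*(1214023 + (213 + (½)*(-1/1810))) = (-910317 - 17652/3903175)*(1214023 + (213 - 1/3620)) = -3553126574127*(1214023 + 771059/3620)/3903175 = -3553126574127/3903175*4395534319/3620 = -15617889796326125964513/14129493500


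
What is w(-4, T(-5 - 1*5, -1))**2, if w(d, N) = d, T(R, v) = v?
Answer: 16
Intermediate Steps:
w(-4, T(-5 - 1*5, -1))**2 = (-4)**2 = 16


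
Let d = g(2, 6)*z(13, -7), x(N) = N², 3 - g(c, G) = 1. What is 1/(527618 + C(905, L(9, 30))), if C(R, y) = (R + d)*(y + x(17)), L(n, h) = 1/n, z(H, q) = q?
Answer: 1/785216 ≈ 1.2735e-6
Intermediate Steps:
g(c, G) = 2 (g(c, G) = 3 - 1*1 = 3 - 1 = 2)
d = -14 (d = 2*(-7) = -14)
C(R, y) = (-14 + R)*(289 + y) (C(R, y) = (R - 14)*(y + 17²) = (-14 + R)*(y + 289) = (-14 + R)*(289 + y))
1/(527618 + C(905, L(9, 30))) = 1/(527618 + (-4046 - 14/9 + 289*905 + 905/9)) = 1/(527618 + (-4046 - 14*⅑ + 261545 + 905*(⅑))) = 1/(527618 + (-4046 - 14/9 + 261545 + 905/9)) = 1/(527618 + 257598) = 1/785216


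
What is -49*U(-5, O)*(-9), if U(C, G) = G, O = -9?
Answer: -3969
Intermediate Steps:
-49*U(-5, O)*(-9) = -49*(-9)*(-9) = 441*(-9) = -3969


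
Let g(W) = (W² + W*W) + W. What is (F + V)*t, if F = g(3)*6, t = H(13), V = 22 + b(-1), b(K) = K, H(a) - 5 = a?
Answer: 2646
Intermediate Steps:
H(a) = 5 + a
g(W) = W + 2*W² (g(W) = (W² + W²) + W = 2*W² + W = W + 2*W²)
V = 21 (V = 22 - 1 = 21)
t = 18 (t = 5 + 13 = 18)
F = 126 (F = (3*(1 + 2*3))*6 = (3*(1 + 6))*6 = (3*7)*6 = 21*6 = 126)
(F + V)*t = (126 + 21)*18 = 147*18 = 2646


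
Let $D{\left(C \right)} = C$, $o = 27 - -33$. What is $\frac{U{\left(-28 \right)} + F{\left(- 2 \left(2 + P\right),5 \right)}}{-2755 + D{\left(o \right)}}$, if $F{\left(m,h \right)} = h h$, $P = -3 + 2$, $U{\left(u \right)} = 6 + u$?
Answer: $- \frac{3}{2695} \approx -0.0011132$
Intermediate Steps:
$o = 60$ ($o = 27 + 33 = 60$)
$P = -1$
$F{\left(m,h \right)} = h^{2}$
$\frac{U{\left(-28 \right)} + F{\left(- 2 \left(2 + P\right),5 \right)}}{-2755 + D{\left(o \right)}} = \frac{\left(6 - 28\right) + 5^{2}}{-2755 + 60} = \frac{-22 + 25}{-2695} = 3 \left(- \frac{1}{2695}\right) = - \frac{3}{2695}$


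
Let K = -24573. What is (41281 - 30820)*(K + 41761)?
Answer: 179803668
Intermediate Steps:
(41281 - 30820)*(K + 41761) = (41281 - 30820)*(-24573 + 41761) = 10461*17188 = 179803668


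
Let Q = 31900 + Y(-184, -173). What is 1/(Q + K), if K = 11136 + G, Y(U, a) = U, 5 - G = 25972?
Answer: 1/16885 ≈ 5.9224e-5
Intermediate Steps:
G = -25967 (G = 5 - 1*25972 = 5 - 25972 = -25967)
K = -14831 (K = 11136 - 25967 = -14831)
Q = 31716 (Q = 31900 - 184 = 31716)
1/(Q + K) = 1/(31716 - 14831) = 1/16885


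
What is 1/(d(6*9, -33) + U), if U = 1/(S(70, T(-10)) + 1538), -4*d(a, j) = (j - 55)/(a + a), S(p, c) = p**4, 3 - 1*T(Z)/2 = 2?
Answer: 108051921/22010581 ≈ 4.9091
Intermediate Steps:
T(Z) = 2 (T(Z) = 6 - 2*2 = 6 - 4 = 2)
d(a, j) = -(-55 + j)/(8*a) (d(a, j) = -(j - 55)/(4*(a + a)) = -(-55 + j)/(4*(2*a)) = -(-55 + j)*1/(2*a)/4 = -(-55 + j)/(8*a))
U = 1/24011538 (U = 1/(70**4 + 1538) = 1/(24010000 + 1538) = 1/24011538 ≈ 4.1647e-8)
1/(d(6*9, -33) + U) = 1/((55 - 1*(-33))/(8*((6*9))) + 1/24011538) = 1/((1/8)*(55 + 33)/54 + 1/24011538) = 1/((1/8)*(1/54)*88 + 1/24011538) = 1/(11/54 + 1/24011538) = 1/(22010581/108051921) = 108051921/22010581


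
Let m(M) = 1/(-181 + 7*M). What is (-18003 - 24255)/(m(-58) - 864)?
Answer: 24805446/507169 ≈ 48.910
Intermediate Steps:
(-18003 - 24255)/(m(-58) - 864) = (-18003 - 24255)/(1/(-181 + 7*(-58)) - 864) = -42258/(1/(-181 - 406) - 864) = -42258/(1/(-587) - 864) = -42258/(-1/587 - 864) = -42258/(-507169/587) = -42258*(-587/507169) = 24805446/507169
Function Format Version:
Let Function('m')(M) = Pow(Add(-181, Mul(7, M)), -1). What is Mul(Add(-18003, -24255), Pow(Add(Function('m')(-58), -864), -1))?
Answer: Rational(24805446, 507169) ≈ 48.910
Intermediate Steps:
Mul(Add(-18003, -24255), Pow(Add(Function('m')(-58), -864), -1)) = Mul(Add(-18003, -24255), Pow(Add(Pow(Add(-181, Mul(7, -58)), -1), -864), -1)) = Mul(-42258, Pow(Add(Pow(Add(-181, -406), -1), -864), -1)) = Mul(-42258, Pow(Add(Pow(-587, -1), -864), -1)) = Mul(-42258, Pow(Add(Rational(-1, 587), -864), -1)) = Mul(-42258, Pow(Rational(-507169, 587), -1)) = Mul(-42258, Rational(-587, 507169)) = Rational(24805446, 507169)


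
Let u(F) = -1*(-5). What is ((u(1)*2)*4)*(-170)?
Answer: -6800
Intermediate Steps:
u(F) = 5
((u(1)*2)*4)*(-170) = ((5*2)*4)*(-170) = (10*4)*(-170) = 40*(-170) = -6800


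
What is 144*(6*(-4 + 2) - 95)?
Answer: -15408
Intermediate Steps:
144*(6*(-4 + 2) - 95) = 144*(6*(-2) - 95) = 144*(-12 - 95) = 144*(-107) = -15408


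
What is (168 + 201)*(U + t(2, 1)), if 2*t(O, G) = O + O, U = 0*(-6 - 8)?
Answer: 738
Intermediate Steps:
U = 0 (U = 0*(-14) = 0)
t(O, G) = O (t(O, G) = (O + O)/2 = (2*O)/2 = O)
(168 + 201)*(U + t(2, 1)) = (168 + 201)*(0 + 2) = 369*2 = 738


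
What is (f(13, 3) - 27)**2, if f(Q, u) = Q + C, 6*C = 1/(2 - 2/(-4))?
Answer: 43681/225 ≈ 194.14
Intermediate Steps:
C = 1/15 (C = 1/(6*(2 - 2/(-4))) = 1/(6*(2 - 2*(-1/4))) = 1/(6*(2 + 1/2)) = 1/(6*(5/2)) = (1/6)*(2/5) = 1/15 ≈ 0.066667)
f(Q, u) = 1/15 + Q (f(Q, u) = Q + 1/15 = 1/15 + Q)
(f(13, 3) - 27)**2 = ((1/15 + 13) - 27)**2 = (196/15 - 27)**2 = (-209/15)**2 = 43681/225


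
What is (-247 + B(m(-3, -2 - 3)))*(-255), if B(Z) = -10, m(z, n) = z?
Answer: 65535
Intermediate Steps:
(-247 + B(m(-3, -2 - 3)))*(-255) = (-247 - 10)*(-255) = -257*(-255) = 65535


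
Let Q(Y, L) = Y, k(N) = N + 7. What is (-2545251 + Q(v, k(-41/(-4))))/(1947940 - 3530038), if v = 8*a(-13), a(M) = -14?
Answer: 2545363/1582098 ≈ 1.6089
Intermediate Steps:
v = -112 (v = 8*(-14) = -112)
k(N) = 7 + N
(-2545251 + Q(v, k(-41/(-4))))/(1947940 - 3530038) = (-2545251 - 112)/(1947940 - 3530038) = -2545363/(-1582098) = -2545363*(-1/1582098) = 2545363/1582098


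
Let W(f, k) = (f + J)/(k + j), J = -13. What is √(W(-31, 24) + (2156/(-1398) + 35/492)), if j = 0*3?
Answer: I*√10856115177/57318 ≈ 1.8178*I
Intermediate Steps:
j = 0
W(f, k) = (-13 + f)/k (W(f, k) = (f - 13)/(k + 0) = (-13 + f)/k)
√(W(-31, 24) + (2156/(-1398) + 35/492)) = √((-13 - 31)/24 + (2156/(-1398) + 35/492)) = √((1/24)*(-44) + (2156*(-1/1398) + 35*(1/492))) = √(-11/6 + (-1078/699 + 35/492)) = √(-11/6 - 168637/114636) = √(-378803/114636) = I*√10856115177/57318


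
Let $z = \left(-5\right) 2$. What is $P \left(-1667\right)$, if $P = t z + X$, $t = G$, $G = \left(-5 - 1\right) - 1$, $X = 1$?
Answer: $-118357$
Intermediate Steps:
$G = -7$ ($G = \left(-5 - 1\right) - 1 = -6 - 1 = -7$)
$t = -7$
$z = -10$
$P = 71$ ($P = \left(-7\right) \left(-10\right) + 1 = 70 + 1 = 71$)
$P \left(-1667\right) = 71 \left(-1667\right) = -118357$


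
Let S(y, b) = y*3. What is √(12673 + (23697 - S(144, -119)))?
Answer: √35938 ≈ 189.57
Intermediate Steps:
S(y, b) = 3*y
√(12673 + (23697 - S(144, -119))) = √(12673 + (23697 - 3*144)) = √(12673 + (23697 - 1*432)) = √(12673 + (23697 - 432)) = √(12673 + 23265) = √35938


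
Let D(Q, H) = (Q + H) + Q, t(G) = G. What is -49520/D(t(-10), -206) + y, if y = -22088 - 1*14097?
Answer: -4064145/113 ≈ -35966.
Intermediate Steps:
D(Q, H) = H + 2*Q (D(Q, H) = (H + Q) + Q = H + 2*Q)
y = -36185 (y = -22088 - 14097 = -36185)
-49520/D(t(-10), -206) + y = -49520/(-206 + 2*(-10)) - 36185 = -49520/(-206 - 20) - 36185 = -49520/(-226) - 36185 = -49520*(-1/226) - 36185 = 24760/113 - 36185 = -4064145/113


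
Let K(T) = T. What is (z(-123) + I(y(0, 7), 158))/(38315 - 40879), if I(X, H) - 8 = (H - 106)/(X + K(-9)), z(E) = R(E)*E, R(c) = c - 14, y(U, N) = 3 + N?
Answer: -16911/2564 ≈ -6.5956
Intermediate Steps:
R(c) = -14 + c
z(E) = E*(-14 + E) (z(E) = (-14 + E)*E = E*(-14 + E))
I(X, H) = 8 + (-106 + H)/(-9 + X) (I(X, H) = 8 + (H - 106)/(X - 9) = 8 + (-106 + H)/(-9 + X))
(z(-123) + I(y(0, 7), 158))/(38315 - 40879) = (-123*(-14 - 123) + (-178 + 158 + 8*(3 + 7))/(-9 + (3 + 7)))/(38315 - 40879) = (-123*(-137) + (-178 + 158 + 8*10)/(-9 + 10))/(-2564) = (16851 + (-178 + 158 + 80)/1)*(-1/2564) = (16851 + 1*60)*(-1/2564) = (16851 + 60)*(-1/2564) = 16911*(-1/2564) = -16911/2564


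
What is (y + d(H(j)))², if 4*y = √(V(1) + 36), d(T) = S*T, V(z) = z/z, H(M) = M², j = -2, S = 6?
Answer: (96 + √37)²/16 ≈ 651.31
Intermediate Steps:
V(z) = 1
d(T) = 6*T
y = √37/4 (y = √(1 + 36)/4 = √37/4 ≈ 1.5207)
(y + d(H(j)))² = (√37/4 + 6*(-2)²)² = (√37/4 + 6*4)² = (√37/4 + 24)² = (24 + √37/4)²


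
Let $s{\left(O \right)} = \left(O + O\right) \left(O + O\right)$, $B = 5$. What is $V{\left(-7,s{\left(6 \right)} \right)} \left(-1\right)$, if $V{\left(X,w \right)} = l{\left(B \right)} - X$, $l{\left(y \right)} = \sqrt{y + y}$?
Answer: $-7 - \sqrt{10} \approx -10.162$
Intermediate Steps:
$s{\left(O \right)} = 4 O^{2}$ ($s{\left(O \right)} = 2 O 2 O = 4 O^{2}$)
$l{\left(y \right)} = \sqrt{2} \sqrt{y}$ ($l{\left(y \right)} = \sqrt{2 y} = \sqrt{2} \sqrt{y}$)
$V{\left(X,w \right)} = \sqrt{10} - X$ ($V{\left(X,w \right)} = \sqrt{2} \sqrt{5} - X = \sqrt{10} - X$)
$V{\left(-7,s{\left(6 \right)} \right)} \left(-1\right) = \left(\sqrt{10} - -7\right) \left(-1\right) = \left(\sqrt{10} + 7\right) \left(-1\right) = \left(7 + \sqrt{10}\right) \left(-1\right) = -7 - \sqrt{10}$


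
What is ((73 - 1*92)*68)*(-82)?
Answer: 105944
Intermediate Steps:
((73 - 1*92)*68)*(-82) = ((73 - 92)*68)*(-82) = -19*68*(-82) = -1292*(-82) = 105944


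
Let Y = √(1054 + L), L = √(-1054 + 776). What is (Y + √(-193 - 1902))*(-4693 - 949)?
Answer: -5642*√(1054 + I*√278) - 5642*I*√2095 ≈ -1.8318e+5 - 2.5969e+5*I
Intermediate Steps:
L = I*√278 (L = √(-278) = I*√278 ≈ 16.673*I)
Y = √(1054 + I*√278) ≈ 32.466 + 0.2568*I
(Y + √(-193 - 1902))*(-4693 - 949) = (√(1054 + I*√278) + √(-193 - 1902))*(-4693 - 949) = (√(1054 + I*√278) + √(-2095))*(-5642) = (√(1054 + I*√278) + I*√2095)*(-5642) = -5642*√(1054 + I*√278) - 5642*I*√2095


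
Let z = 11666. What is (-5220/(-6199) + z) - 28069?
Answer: -101676977/6199 ≈ -16402.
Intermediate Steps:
(-5220/(-6199) + z) - 28069 = (-5220/(-6199) + 11666) - 28069 = (-5220*(-1/6199) + 11666) - 28069 = (5220/6199 + 11666) - 28069 = 72322754/6199 - 28069 = -101676977/6199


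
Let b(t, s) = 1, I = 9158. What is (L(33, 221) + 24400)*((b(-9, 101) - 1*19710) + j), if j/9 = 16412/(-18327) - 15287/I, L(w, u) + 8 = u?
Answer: -27171164147265829/55946222 ≈ -4.8567e+8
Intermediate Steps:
L(w, u) = -8 + u
j = -1291397835/55946222 (j = 9*(16412/(-18327) - 15287/9158) = 9*(16412*(-1/18327) - 15287*1/9158) = 9*(-16412/18327 - 15287/9158) = 9*(-430465945/167838666) = -1291397835/55946222 ≈ -23.083)
(L(33, 221) + 24400)*((b(-9, 101) - 1*19710) + j) = ((-8 + 221) + 24400)*((1 - 1*19710) - 1291397835/55946222) = (213 + 24400)*((1 - 19710) - 1291397835/55946222) = 24613*(-19709 - 1291397835/55946222) = 24613*(-1103935487233/55946222) = -27171164147265829/55946222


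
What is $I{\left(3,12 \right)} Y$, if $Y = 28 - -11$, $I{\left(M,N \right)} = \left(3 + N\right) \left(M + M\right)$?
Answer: $3510$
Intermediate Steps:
$I{\left(M,N \right)} = 2 M \left(3 + N\right)$ ($I{\left(M,N \right)} = \left(3 + N\right) 2 M = 2 M \left(3 + N\right)$)
$Y = 39$ ($Y = 28 + 11 = 39$)
$I{\left(3,12 \right)} Y = 2 \cdot 3 \left(3 + 12\right) 39 = 2 \cdot 3 \cdot 15 \cdot 39 = 90 \cdot 39 = 3510$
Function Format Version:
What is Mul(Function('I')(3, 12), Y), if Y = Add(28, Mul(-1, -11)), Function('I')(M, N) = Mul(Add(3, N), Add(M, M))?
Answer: 3510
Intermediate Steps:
Function('I')(M, N) = Mul(2, M, Add(3, N)) (Function('I')(M, N) = Mul(Add(3, N), Mul(2, M)) = Mul(2, M, Add(3, N)))
Y = 39 (Y = Add(28, 11) = 39)
Mul(Function('I')(3, 12), Y) = Mul(Mul(2, 3, Add(3, 12)), 39) = Mul(Mul(2, 3, 15), 39) = Mul(90, 39) = 3510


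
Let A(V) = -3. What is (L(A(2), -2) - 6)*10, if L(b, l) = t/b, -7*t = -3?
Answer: -430/7 ≈ -61.429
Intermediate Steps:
t = 3/7 (t = -⅐*(-3) = 3/7 ≈ 0.42857)
L(b, l) = 3/(7*b)
(L(A(2), -2) - 6)*10 = ((3/7)/(-3) - 6)*10 = ((3/7)*(-⅓) - 6)*10 = (-⅐ - 6)*10 = -43/7*10 = -430/7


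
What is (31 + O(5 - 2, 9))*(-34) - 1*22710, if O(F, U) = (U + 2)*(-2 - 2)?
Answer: -22268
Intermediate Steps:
O(F, U) = -8 - 4*U (O(F, U) = (2 + U)*(-4) = -8 - 4*U)
(31 + O(5 - 2, 9))*(-34) - 1*22710 = (31 + (-8 - 4*9))*(-34) - 1*22710 = (31 + (-8 - 36))*(-34) - 22710 = (31 - 44)*(-34) - 22710 = -13*(-34) - 22710 = 442 - 22710 = -22268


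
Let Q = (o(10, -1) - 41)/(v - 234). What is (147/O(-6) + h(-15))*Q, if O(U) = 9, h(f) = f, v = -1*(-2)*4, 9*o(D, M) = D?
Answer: 718/3051 ≈ 0.23533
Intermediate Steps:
o(D, M) = D/9
v = 8 (v = 2*4 = 8)
Q = 359/2034 (Q = ((⅑)*10 - 41)/(8 - 234) = (10/9 - 41)/(-226) = -359/9*(-1/226) = 359/2034 ≈ 0.17650)
(147/O(-6) + h(-15))*Q = (147/9 - 15)*(359/2034) = (147*(⅑) - 15)*(359/2034) = (49/3 - 15)*(359/2034) = (4/3)*(359/2034) = 718/3051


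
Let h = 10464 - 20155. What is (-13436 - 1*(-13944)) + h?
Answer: -9183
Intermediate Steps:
h = -9691
(-13436 - 1*(-13944)) + h = (-13436 - 1*(-13944)) - 9691 = (-13436 + 13944) - 9691 = 508 - 9691 = -9183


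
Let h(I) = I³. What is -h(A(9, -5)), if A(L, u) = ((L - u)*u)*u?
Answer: -42875000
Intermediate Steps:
A(L, u) = u²*(L - u) (A(L, u) = (u*(L - u))*u = u²*(L - u))
-h(A(9, -5)) = -((-5)²*(9 - 1*(-5)))³ = -(25*(9 + 5))³ = -(25*14)³ = -1*350³ = -1*42875000 = -42875000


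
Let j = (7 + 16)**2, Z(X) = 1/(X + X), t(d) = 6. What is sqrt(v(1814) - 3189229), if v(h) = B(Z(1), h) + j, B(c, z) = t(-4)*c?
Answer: I*sqrt(3188697) ≈ 1785.7*I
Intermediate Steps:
Z(X) = 1/(2*X)
B(c, z) = 6*c
j = 529 (j = 23**2 = 529)
v(h) = 532 (v(h) = 6*((1/2)/1) + 529 = 6*((1/2)*1) + 529 = 6*(1/2) + 529 = 3 + 529 = 532)
sqrt(v(1814) - 3189229) = sqrt(532 - 3189229) = sqrt(-3188697) = I*sqrt(3188697)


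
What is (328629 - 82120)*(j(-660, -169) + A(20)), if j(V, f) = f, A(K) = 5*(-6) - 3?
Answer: -49794818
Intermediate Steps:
A(K) = -33 (A(K) = -30 - 3 = -33)
(328629 - 82120)*(j(-660, -169) + A(20)) = (328629 - 82120)*(-169 - 33) = 246509*(-202) = -49794818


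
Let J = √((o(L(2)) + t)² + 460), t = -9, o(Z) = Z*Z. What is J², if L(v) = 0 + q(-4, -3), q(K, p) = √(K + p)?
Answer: 716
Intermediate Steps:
L(v) = I*√7 (L(v) = 0 + √(-4 - 3) = 0 + √(-7) = 0 + I*√7 = I*√7)
o(Z) = Z²
J = 2*√179 (J = √(((I*√7)² - 9)² + 460) = √((-7 - 9)² + 460) = √((-16)² + 460) = √(256 + 460) = √716 = 2*√179 ≈ 26.758)
J² = (2*√179)² = 716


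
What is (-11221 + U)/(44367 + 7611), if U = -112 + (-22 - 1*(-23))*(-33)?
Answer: -5683/25989 ≈ -0.21867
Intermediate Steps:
U = -145 (U = -112 + (-22 + 23)*(-33) = -112 + 1*(-33) = -112 - 33 = -145)
(-11221 + U)/(44367 + 7611) = (-11221 - 145)/(44367 + 7611) = -11366/51978 = -11366*1/51978 = -5683/25989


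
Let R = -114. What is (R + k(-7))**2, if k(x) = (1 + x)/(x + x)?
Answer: 632025/49 ≈ 12898.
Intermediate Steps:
k(x) = (1 + x)/(2*x) (k(x) = (1 + x)/((2*x)) = (1 + x)*(1/(2*x)) = (1 + x)/(2*x))
(R + k(-7))**2 = (-114 + (1/2)*(1 - 7)/(-7))**2 = (-114 + (1/2)*(-1/7)*(-6))**2 = (-114 + 3/7)**2 = (-795/7)**2 = 632025/49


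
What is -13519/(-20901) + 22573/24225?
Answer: 88810672/56258525 ≈ 1.5786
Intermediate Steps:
-13519/(-20901) + 22573/24225 = -13519*(-1/20901) + 22573*(1/24225) = 13519/20901 + 22573/24225 = 88810672/56258525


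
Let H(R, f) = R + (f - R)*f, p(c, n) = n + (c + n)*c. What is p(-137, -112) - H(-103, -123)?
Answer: 31644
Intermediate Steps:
p(c, n) = n + c*(c + n)
H(R, f) = R + f*(f - R)
p(-137, -112) - H(-103, -123) = (-112 + (-137)² - 137*(-112)) - (-103 + (-123)² - 1*(-103)*(-123)) = (-112 + 18769 + 15344) - (-103 + 15129 - 12669) = 34001 - 1*2357 = 34001 - 2357 = 31644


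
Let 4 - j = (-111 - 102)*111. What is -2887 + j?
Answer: 20760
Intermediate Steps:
j = 23647 (j = 4 - (-111 - 102)*111 = 4 - (-213)*111 = 4 - 1*(-23643) = 4 + 23643 = 23647)
-2887 + j = -2887 + 23647 = 20760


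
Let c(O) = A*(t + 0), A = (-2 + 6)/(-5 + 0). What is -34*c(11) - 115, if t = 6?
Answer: 241/5 ≈ 48.200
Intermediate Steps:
A = -4/5 (A = 4/(-5) = 4*(-1/5) = -4/5 ≈ -0.80000)
c(O) = -24/5 (c(O) = -4*(6 + 0)/5 = -4/5*6 = -24/5)
-34*c(11) - 115 = -34*(-24/5) - 115 = 816/5 - 115 = 241/5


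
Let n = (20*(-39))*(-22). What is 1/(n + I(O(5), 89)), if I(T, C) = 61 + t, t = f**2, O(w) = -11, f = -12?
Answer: 1/17365 ≈ 5.7587e-5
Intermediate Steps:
t = 144 (t = (-12)**2 = 144)
I(T, C) = 205 (I(T, C) = 61 + 144 = 205)
n = 17160 (n = -780*(-22) = 17160)
1/(n + I(O(5), 89)) = 1/(17160 + 205) = 1/17365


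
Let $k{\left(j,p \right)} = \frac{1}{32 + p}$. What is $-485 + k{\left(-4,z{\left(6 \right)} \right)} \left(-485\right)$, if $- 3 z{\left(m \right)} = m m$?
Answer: $- \frac{2037}{4} \approx -509.25$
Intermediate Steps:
$z{\left(m \right)} = - \frac{m^{2}}{3}$ ($z{\left(m \right)} = - \frac{m m}{3} = - \frac{m^{2}}{3}$)
$-485 + k{\left(-4,z{\left(6 \right)} \right)} \left(-485\right) = -485 + \frac{1}{32 - \frac{6^{2}}{3}} \left(-485\right) = -485 + \frac{1}{32 - 12} \left(-485\right) = -485 + \frac{1}{20} \left(-485\right) = -485 - \frac{97}{4} = - \frac{2037}{4}$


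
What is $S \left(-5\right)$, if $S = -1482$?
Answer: $7410$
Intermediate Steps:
$S \left(-5\right) = \left(-1482\right) \left(-5\right) = 7410$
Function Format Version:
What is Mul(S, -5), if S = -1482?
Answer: 7410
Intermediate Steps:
Mul(S, -5) = Mul(-1482, -5) = 7410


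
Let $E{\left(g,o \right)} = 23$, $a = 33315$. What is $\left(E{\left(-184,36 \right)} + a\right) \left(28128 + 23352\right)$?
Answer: $1716240240$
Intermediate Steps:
$\left(E{\left(-184,36 \right)} + a\right) \left(28128 + 23352\right) = \left(23 + 33315\right) \left(28128 + 23352\right) = 33338 \cdot 51480 = 1716240240$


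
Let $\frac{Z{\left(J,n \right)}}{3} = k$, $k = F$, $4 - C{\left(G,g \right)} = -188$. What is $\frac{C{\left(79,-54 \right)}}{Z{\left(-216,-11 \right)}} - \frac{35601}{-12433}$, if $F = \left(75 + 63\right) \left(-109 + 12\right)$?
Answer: $\frac{237879637}{83214069} \approx 2.8586$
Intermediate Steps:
$F = -13386$ ($F = 138 \left(-97\right) = -13386$)
$C{\left(G,g \right)} = 192$ ($C{\left(G,g \right)} = 4 - -188 = 4 + 188 = 192$)
$k = -13386$
$Z{\left(J,n \right)} = -40158$ ($Z{\left(J,n \right)} = 3 \left(-13386\right) = -40158$)
$\frac{C{\left(79,-54 \right)}}{Z{\left(-216,-11 \right)}} - \frac{35601}{-12433} = \frac{192}{-40158} - \frac{35601}{-12433} = 192 \left(- \frac{1}{40158}\right) - - \frac{35601}{12433} = - \frac{32}{6693} + \frac{35601}{12433} = \frac{237879637}{83214069}$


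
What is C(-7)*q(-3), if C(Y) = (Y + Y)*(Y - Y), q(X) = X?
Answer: 0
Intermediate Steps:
C(Y) = 0 (C(Y) = (2*Y)*0 = 0)
C(-7)*q(-3) = 0*(-3) = 0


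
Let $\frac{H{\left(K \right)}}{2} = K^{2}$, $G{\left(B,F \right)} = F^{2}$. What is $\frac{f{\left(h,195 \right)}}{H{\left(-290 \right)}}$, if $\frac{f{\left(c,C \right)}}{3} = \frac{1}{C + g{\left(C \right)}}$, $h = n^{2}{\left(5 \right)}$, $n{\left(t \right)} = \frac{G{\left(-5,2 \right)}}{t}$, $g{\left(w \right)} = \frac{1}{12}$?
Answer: $\frac{9}{98439050} \approx 9.1427 \cdot 10^{-8}$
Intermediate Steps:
$g{\left(w \right)} = \frac{1}{12}$
$n{\left(t \right)} = \frac{4}{t}$ ($n{\left(t \right)} = \frac{2^{2}}{t} = \frac{4}{t}$)
$H{\left(K \right)} = 2 K^{2}$
$h = \frac{16}{25}$ ($h = \left(\frac{4}{5}\right)^{2} = \frac{16}{25} \approx 0.64$)
$f{\left(c,C \right)} = \frac{3}{\frac{1}{12} + C}$ ($f{\left(c,C \right)} = \frac{3}{C + \frac{1}{12}} = \frac{3}{\frac{1}{12} + C}$)
$\frac{f{\left(h,195 \right)}}{H{\left(-290 \right)}} = \frac{36 \frac{1}{1 + 12 \cdot 195}}{2 \left(-290\right)^{2}} = \frac{36 \frac{1}{1 + 2340}}{2 \cdot 84100} = \frac{36 \cdot \frac{1}{2341}}{168200} = 36 \cdot \frac{1}{2341} \cdot \frac{1}{168200} = \frac{36}{2341} \cdot \frac{1}{168200} = \frac{9}{98439050}$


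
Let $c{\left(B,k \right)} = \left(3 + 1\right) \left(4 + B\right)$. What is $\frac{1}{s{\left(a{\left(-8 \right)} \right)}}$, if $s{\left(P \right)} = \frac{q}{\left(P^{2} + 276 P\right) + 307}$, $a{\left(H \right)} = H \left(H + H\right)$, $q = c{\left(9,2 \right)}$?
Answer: $\frac{52019}{52} \approx 1000.4$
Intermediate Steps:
$c{\left(B,k \right)} = 16 + 4 B$ ($c{\left(B,k \right)} = 4 \left(4 + B\right) = 16 + 4 B$)
$q = 52$ ($q = 16 + 4 \cdot 9 = 16 + 36 = 52$)
$a{\left(H \right)} = 2 H^{2}$ ($a{\left(H \right)} = H 2 H = 2 H^{2}$)
$s{\left(P \right)} = \frac{52}{307 + P^{2} + 276 P}$ ($s{\left(P \right)} = \frac{52}{\left(P^{2} + 276 P\right) + 307} = \frac{52}{307 + P^{2} + 276 P}$)
$\frac{1}{s{\left(a{\left(-8 \right)} \right)}} = \frac{1}{52 \frac{1}{307 + \left(2 \left(-8\right)^{2}\right)^{2} + 276 \cdot 2 \left(-8\right)^{2}}} = \frac{1}{52 \frac{1}{307 + \left(2 \cdot 64\right)^{2} + 276 \cdot 2 \cdot 64}} = \frac{1}{52 \frac{1}{307 + 128^{2} + 276 \cdot 128}} = \frac{1}{52 \frac{1}{307 + 16384 + 35328}} = \frac{1}{52 \cdot \frac{1}{52019}} = \frac{1}{\frac{52}{52019}} = \frac{52019}{52}$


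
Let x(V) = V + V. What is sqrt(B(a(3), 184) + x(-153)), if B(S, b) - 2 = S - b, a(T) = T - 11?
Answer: 4*I*sqrt(31) ≈ 22.271*I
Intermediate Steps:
a(T) = -11 + T
x(V) = 2*V
B(S, b) = 2 + S - b (B(S, b) = 2 + (S - b) = 2 + S - b)
sqrt(B(a(3), 184) + x(-153)) = sqrt((2 + (-11 + 3) - 1*184) + 2*(-153)) = sqrt((2 - 8 - 184) - 306) = sqrt(-190 - 306) = sqrt(-496) = 4*I*sqrt(31)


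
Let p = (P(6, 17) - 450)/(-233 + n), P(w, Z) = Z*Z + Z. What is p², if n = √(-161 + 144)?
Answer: 20736/(233 - I*√17)² ≈ 0.3816 + 0.01351*I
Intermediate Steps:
n = I*√17 (n = √(-17) = I*√17 ≈ 4.1231*I)
P(w, Z) = Z + Z² (P(w, Z) = Z² + Z = Z + Z²)
p = -144/(-233 + I*√17) (p = (17*(1 + 17) - 450)/(-233 + I*√17) = (17*18 - 450)/(-233 + I*√17) = (306 - 450)/(-233 + I*√17) = -144/(-233 + I*√17) ≈ 0.61783 + 0.010933*I)
p² = (1864/3017 + 8*I*√17/3017)²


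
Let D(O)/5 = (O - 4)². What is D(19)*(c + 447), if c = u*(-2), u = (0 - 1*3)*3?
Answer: 523125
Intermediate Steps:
u = -9 (u = (0 - 3)*3 = -3*3 = -9)
D(O) = 5*(-4 + O)² (D(O) = 5*(O - 4)² = 5*(-4 + O)²)
c = 18 (c = -9*(-2) = 18)
D(19)*(c + 447) = (5*(-4 + 19)²)*(18 + 447) = (5*15²)*465 = (5*225)*465 = 1125*465 = 523125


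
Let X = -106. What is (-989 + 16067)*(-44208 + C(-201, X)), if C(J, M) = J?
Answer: -669598902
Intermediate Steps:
(-989 + 16067)*(-44208 + C(-201, X)) = (-989 + 16067)*(-44208 - 201) = 15078*(-44409) = -669598902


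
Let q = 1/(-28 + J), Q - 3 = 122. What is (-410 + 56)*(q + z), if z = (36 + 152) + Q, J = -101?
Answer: -4764368/43 ≈ -1.1080e+5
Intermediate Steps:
Q = 125 (Q = 3 + 122 = 125)
q = -1/129 (q = 1/(-28 - 101) = 1/(-129) = -1/129 ≈ -0.0077519)
z = 313 (z = (36 + 152) + 125 = 188 + 125 = 313)
(-410 + 56)*(q + z) = (-410 + 56)*(-1/129 + 313) = -354*40376/129 = -4764368/43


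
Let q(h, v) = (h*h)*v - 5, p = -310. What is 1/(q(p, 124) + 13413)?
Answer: 1/11929808 ≈ 8.3824e-8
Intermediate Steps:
q(h, v) = -5 + v*h**2 (q(h, v) = h**2*v - 5 = v*h**2 - 5 = -5 + v*h**2)
1/(q(p, 124) + 13413) = 1/((-5 + 124*(-310)**2) + 13413) = 1/((-5 + 124*96100) + 13413) = 1/((-5 + 11916400) + 13413) = 1/(11916395 + 13413) = 1/11929808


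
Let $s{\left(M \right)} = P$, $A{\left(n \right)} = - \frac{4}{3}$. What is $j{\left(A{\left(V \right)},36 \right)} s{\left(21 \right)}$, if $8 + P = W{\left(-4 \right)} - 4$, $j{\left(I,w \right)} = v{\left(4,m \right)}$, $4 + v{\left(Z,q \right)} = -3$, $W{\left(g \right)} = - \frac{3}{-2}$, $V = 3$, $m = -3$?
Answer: $\frac{147}{2} \approx 73.5$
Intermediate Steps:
$W{\left(g \right)} = \frac{3}{2}$ ($W{\left(g \right)} = \left(-3\right) \left(- \frac{1}{2}\right) = \frac{3}{2}$)
$v{\left(Z,q \right)} = -7$ ($v{\left(Z,q \right)} = -4 - 3 = -7$)
$A{\left(n \right)} = - \frac{4}{3}$ ($A{\left(n \right)} = \left(-4\right) \frac{1}{3} = - \frac{4}{3}$)
$j{\left(I,w \right)} = -7$
$P = - \frac{21}{2}$ ($P = -8 + \left(\frac{3}{2} - 4\right) = -8 - \frac{5}{2} = - \frac{21}{2} \approx -10.5$)
$s{\left(M \right)} = - \frac{21}{2}$
$j{\left(A{\left(V \right)},36 \right)} s{\left(21 \right)} = \left(-7\right) \left(- \frac{21}{2}\right) = \frac{147}{2}$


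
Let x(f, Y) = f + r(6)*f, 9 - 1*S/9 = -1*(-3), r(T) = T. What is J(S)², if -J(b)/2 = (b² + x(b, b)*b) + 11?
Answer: 2178835684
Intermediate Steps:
S = 54 (S = 81 - (-9)*(-3) = 81 - 9*3 = 81 - 27 = 54)
x(f, Y) = 7*f (x(f, Y) = f + 6*f = 7*f)
J(b) = -22 - 16*b² (J(b) = -2*((b² + (7*b)*b) + 11) = -2*((b² + 7*b²) + 11) = -2*(8*b² + 11) = -2*(11 + 8*b²) = -22 - 16*b²)
J(S)² = (-22 - 16*54²)² = (-22 - 16*2916)² = (-22 - 46656)² = (-46678)² = 2178835684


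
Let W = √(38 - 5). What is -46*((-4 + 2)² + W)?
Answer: -184 - 46*√33 ≈ -448.25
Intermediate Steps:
W = √33 ≈ 5.7446
-46*((-4 + 2)² + W) = -46*((-4 + 2)² + √33) = -46*((-2)² + √33) = -46*(4 + √33) = -184 - 46*√33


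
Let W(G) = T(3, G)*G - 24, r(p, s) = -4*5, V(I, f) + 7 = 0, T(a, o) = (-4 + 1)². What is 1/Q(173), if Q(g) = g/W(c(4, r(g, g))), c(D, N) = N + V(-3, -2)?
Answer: -267/173 ≈ -1.5434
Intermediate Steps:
T(a, o) = 9 (T(a, o) = (-3)² = 9)
V(I, f) = -7 (V(I, f) = -7 + 0 = -7)
r(p, s) = -20
c(D, N) = -7 + N (c(D, N) = N - 7 = -7 + N)
W(G) = -24 + 9*G (W(G) = 9*G - 24 = -24 + 9*G)
Q(g) = -g/267 (Q(g) = g/(-24 + 9*(-7 - 20)) = g/(-24 + 9*(-27)) = g/(-24 - 243) = g/(-267) = g*(-1/267) = -g/267)
1/Q(173) = 1/(-1/267*173) = 1/(-173/267) = -267/173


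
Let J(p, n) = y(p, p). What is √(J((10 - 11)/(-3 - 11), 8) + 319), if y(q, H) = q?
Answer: √62538/14 ≈ 17.863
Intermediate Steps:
J(p, n) = p
√(J((10 - 11)/(-3 - 11), 8) + 319) = √((10 - 11)/(-3 - 11) + 319) = √(-1/(-14) + 319) = √(-1*(-1/14) + 319) = √(1/14 + 319) = √(4467/14) = √62538/14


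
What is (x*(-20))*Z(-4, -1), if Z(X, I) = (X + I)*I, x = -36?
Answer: 3600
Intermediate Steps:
Z(X, I) = I*(I + X) (Z(X, I) = (I + X)*I = I*(I + X))
(x*(-20))*Z(-4, -1) = (-36*(-20))*(-(-1 - 4)) = 720*(-1*(-5)) = 720*5 = 3600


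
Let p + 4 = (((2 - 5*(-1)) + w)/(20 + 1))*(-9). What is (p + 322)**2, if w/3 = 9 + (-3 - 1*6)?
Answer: 99225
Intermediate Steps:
w = 0 (w = 3*(9 + (-3 - 1*6)) = 3*(9 + (-3 - 6)) = 3*(9 - 9) = 3*0 = 0)
p = -7 (p = -4 + (((2 - 5*(-1)) + 0)/(20 + 1))*(-9) = -4 + (((2 + 5) + 0)/21)*(-9) = -4 + ((7 + 0)*(1/21))*(-9) = -4 + (7*(1/21))*(-9) = -4 + (1/3)*(-9) = -4 - 3 = -7)
(p + 322)**2 = (-7 + 322)**2 = 315**2 = 99225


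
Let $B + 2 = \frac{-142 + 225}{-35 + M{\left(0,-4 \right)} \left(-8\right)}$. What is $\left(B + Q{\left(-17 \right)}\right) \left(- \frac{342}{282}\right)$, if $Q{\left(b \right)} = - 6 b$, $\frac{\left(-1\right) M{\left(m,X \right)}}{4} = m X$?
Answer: $- \frac{194769}{1645} \approx -118.4$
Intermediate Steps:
$M{\left(m,X \right)} = - 4 X m$ ($M{\left(m,X \right)} = - 4 m X = - 4 X m$)
$B = - \frac{153}{35}$ ($B = -2 + \frac{-142 + 225}{-35 + \left(-4\right) \left(-4\right) 0 \left(-8\right)} = -2 + \frac{83}{-35 + 0 \left(-8\right)} = -2 + \frac{83}{-35 + 0} = -2 + \frac{83}{-35} = -2 + 83 \left(- \frac{1}{35}\right) = -2 - \frac{83}{35} = - \frac{153}{35} \approx -4.3714$)
$\left(B + Q{\left(-17 \right)}\right) \left(- \frac{342}{282}\right) = \left(- \frac{153}{35} - -102\right) \left(- \frac{342}{282}\right) = \left(- \frac{153}{35} + 102\right) \left(\left(-342\right) \frac{1}{282}\right) = \frac{3417}{35} \left(- \frac{57}{47}\right) = - \frac{194769}{1645}$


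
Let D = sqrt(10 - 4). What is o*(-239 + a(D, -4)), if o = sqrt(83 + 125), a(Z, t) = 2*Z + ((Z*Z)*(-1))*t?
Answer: -860*sqrt(13) + 8*sqrt(78) ≈ -3030.1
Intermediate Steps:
D = sqrt(6) ≈ 2.4495
a(Z, t) = 2*Z - t*Z**2 (a(Z, t) = 2*Z + (Z**2*(-1))*t = 2*Z + (-Z**2)*t = 2*Z - t*Z**2)
o = 4*sqrt(13) (o = sqrt(208) = 4*sqrt(13) ≈ 14.422)
o*(-239 + a(D, -4)) = (4*sqrt(13))*(-239 + sqrt(6)*(2 - 1*sqrt(6)*(-4))) = (4*sqrt(13))*(-239 + sqrt(6)*(2 + 4*sqrt(6))) = 4*sqrt(13)*(-239 + sqrt(6)*(2 + 4*sqrt(6)))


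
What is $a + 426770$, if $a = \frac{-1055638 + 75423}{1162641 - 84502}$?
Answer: $\frac{460116400815}{1078139} \approx 4.2677 \cdot 10^{5}$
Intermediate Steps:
$a = - \frac{980215}{1078139} \approx -0.90917$
$a + 426770 = - \frac{980215}{1078139} + 426770 = \frac{460116400815}{1078139}$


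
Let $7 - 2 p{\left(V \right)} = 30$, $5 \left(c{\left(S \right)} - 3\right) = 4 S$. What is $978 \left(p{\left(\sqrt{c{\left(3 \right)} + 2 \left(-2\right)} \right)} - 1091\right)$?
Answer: $-1078245$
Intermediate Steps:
$c{\left(S \right)} = 3 + \frac{4 S}{5}$
$p{\left(V \right)} = - \frac{23}{2}$ ($p{\left(V \right)} = \frac{7}{2} - 15 = - \frac{23}{2}$)
$978 \left(p{\left(\sqrt{c{\left(3 \right)} + 2 \left(-2\right)} \right)} - 1091\right) = 978 \left(- \frac{23}{2} - 1091\right) = 978 \left(- \frac{2205}{2}\right) = -1078245$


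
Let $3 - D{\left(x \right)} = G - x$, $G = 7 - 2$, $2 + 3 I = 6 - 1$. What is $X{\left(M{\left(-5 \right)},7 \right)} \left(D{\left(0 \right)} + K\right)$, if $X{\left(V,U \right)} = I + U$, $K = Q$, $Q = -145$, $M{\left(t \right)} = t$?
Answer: $-1176$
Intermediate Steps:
$I = 1$ ($I = - \frac{2}{3} + \frac{6 - 1}{3} = - \frac{2}{3} + \frac{1}{3} \cdot 5 = - \frac{2}{3} + \frac{5}{3} = 1$)
$G = 5$ ($G = 7 - 2 = 5$)
$K = -145$
$X{\left(V,U \right)} = 1 + U$
$D{\left(x \right)} = -2 + x$ ($D{\left(x \right)} = 3 - \left(5 - x\right) = 3 + \left(-5 + x\right) = -2 + x$)
$X{\left(M{\left(-5 \right)},7 \right)} \left(D{\left(0 \right)} + K\right) = \left(1 + 7\right) \left(\left(-2 + 0\right) - 145\right) = 8 \left(-2 - 145\right) = 8 \left(-147\right) = -1176$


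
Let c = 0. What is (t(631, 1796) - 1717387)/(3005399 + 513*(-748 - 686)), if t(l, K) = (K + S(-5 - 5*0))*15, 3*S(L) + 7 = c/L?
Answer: -1690482/2269757 ≈ -0.74479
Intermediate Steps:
S(L) = -7/3 (S(L) = -7/3 + (0/L)/3 = -7/3 + (⅓)*0 = -7/3 + 0 = -7/3)
t(l, K) = -35 + 15*K (t(l, K) = (K - 7/3)*15 = (-7/3 + K)*15 = -35 + 15*K)
(t(631, 1796) - 1717387)/(3005399 + 513*(-748 - 686)) = ((-35 + 15*1796) - 1717387)/(3005399 + 513*(-748 - 686)) = ((-35 + 26940) - 1717387)/(3005399 + 513*(-1434)) = (26905 - 1717387)/(3005399 - 735642) = -1690482/2269757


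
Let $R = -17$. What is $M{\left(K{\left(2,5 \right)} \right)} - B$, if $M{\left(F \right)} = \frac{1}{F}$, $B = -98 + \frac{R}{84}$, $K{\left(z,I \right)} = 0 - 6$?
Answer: $\frac{2745}{28} \approx 98.036$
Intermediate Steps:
$K{\left(z,I \right)} = -6$
$B = - \frac{8249}{84}$ ($B = -98 - \frac{17}{84} = - \frac{8249}{84} \approx -98.202$)
$M{\left(K{\left(2,5 \right)} \right)} - B = \frac{1}{-6} - - \frac{8249}{84} = - \frac{1}{6} + \frac{8249}{84} = \frac{2745}{28}$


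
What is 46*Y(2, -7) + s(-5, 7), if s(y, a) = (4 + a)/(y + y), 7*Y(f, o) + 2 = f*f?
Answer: 843/70 ≈ 12.043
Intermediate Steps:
Y(f, o) = -2/7 + f**2/7 (Y(f, o) = -2/7 + (f*f)/7 = -2/7 + f**2/7)
s(y, a) = (4 + a)/(2*y) (s(y, a) = (4 + a)/((2*y)) = (4 + a)*(1/(2*y)) = (4 + a)/(2*y))
46*Y(2, -7) + s(-5, 7) = 46*(-2/7 + (1/7)*2**2) + (1/2)*(4 + 7)/(-5) = 46*(-2/7 + (1/7)*4) + (1/2)*(-1/5)*11 = 46*(-2/7 + 4/7) - 11/10 = 46*(2/7) - 11/10 = 92/7 - 11/10 = 843/70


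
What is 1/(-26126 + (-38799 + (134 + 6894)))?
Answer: -1/57897 ≈ -1.7272e-5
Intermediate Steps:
1/(-26126 + (-38799 + (134 + 6894))) = 1/(-26126 + (-38799 + 7028)) = 1/(-26126 - 31771) = 1/(-57897) = -1/57897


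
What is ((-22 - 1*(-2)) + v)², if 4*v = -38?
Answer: 3481/4 ≈ 870.25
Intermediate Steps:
v = -19/2 (v = (¼)*(-38) = -19/2 ≈ -9.5000)
((-22 - 1*(-2)) + v)² = ((-22 - 1*(-2)) - 19/2)² = ((-22 + 2) - 19/2)² = (-20 - 19/2)² = (-59/2)² = 3481/4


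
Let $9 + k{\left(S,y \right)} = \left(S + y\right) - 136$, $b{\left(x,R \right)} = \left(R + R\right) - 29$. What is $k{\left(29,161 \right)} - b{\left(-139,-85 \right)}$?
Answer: $244$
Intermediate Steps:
$b{\left(x,R \right)} = -29 + 2 R$ ($b{\left(x,R \right)} = 2 R - 29 = -29 + 2 R$)
$k{\left(S,y \right)} = -145 + S + y$ ($k{\left(S,y \right)} = -9 - \left(136 - S - y\right) = -9 + \left(-136 + S + y\right) = -145 + S + y$)
$k{\left(29,161 \right)} - b{\left(-139,-85 \right)} = \left(-145 + 29 + 161\right) - \left(-29 + 2 \left(-85\right)\right) = 45 - \left(-29 - 170\right) = 45 - -199 = 45 + 199 = 244$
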